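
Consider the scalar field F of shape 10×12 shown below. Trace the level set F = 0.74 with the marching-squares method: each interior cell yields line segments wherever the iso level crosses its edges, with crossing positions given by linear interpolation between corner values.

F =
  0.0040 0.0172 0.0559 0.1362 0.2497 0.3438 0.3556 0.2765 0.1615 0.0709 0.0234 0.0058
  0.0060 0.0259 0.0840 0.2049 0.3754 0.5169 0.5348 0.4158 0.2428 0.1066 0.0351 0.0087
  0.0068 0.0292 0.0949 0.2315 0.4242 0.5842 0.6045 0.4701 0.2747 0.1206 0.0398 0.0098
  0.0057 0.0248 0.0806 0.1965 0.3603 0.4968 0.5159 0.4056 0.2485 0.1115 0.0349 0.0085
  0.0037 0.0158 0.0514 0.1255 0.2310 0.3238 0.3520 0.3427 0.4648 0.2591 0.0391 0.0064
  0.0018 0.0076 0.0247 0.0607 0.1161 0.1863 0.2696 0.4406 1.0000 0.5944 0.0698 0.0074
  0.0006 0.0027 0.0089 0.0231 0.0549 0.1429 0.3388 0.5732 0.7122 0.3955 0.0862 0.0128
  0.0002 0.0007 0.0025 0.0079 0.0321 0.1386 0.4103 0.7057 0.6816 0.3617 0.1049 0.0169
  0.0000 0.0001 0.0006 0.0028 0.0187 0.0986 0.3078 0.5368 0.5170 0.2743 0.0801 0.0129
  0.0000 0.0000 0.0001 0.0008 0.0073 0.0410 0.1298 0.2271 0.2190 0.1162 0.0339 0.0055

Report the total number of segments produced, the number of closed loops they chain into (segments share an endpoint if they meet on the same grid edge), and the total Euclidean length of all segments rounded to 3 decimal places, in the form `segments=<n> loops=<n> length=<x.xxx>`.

cell (4,7): code 0100 → (4.514,8.000)–(5.000,7.535)
cell (4,8): code 1000 → (5.000,8.641)–(4.514,8.000)
cell (5,7): code 0010 → (5.000,7.535)–(5.903,8.000)
cell (5,8): code 0001 → (5.903,8.000)–(5.000,8.641)
total: 4 segments, chained into 1 closed loop(s), length Σ = 3.600319

segments=4 loops=1 length=3.600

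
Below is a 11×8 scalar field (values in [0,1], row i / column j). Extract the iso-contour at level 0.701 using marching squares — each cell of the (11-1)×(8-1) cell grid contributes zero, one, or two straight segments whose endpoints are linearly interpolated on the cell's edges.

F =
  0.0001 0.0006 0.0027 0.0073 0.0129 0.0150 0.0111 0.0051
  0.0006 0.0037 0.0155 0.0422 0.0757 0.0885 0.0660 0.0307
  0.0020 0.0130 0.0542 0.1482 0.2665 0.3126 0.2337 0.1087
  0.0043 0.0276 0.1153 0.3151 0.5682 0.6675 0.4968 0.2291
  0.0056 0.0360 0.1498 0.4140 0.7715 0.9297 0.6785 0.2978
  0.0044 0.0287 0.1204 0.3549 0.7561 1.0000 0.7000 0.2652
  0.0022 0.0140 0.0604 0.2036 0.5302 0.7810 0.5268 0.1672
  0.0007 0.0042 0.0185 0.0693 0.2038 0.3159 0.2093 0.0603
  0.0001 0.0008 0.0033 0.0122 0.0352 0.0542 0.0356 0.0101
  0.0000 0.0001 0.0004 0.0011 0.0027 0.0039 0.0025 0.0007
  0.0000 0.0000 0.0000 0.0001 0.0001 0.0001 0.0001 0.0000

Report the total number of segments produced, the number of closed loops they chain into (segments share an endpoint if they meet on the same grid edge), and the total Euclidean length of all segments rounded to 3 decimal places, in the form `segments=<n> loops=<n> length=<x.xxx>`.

cell (3,3): code 0100 → (3.653,4.000)–(4.000,3.803)
cell (3,4): code 1100 → (3.128,5.000)–(3.653,4.000)
cell (3,5): code 1000 → (4.000,5.910)–(3.128,5.000)
cell (4,3): code 0110 → (4.000,3.803)–(5.000,3.863)
cell (4,5): code 1001 → (5.000,5.997)–(4.000,5.910)
cell (5,3): code 0010 → (5.000,3.863)–(5.244,4.000)
cell (5,4): code 0111 → (5.244,4.000)–(6.000,4.681)
cell (5,5): code 1001 → (6.000,5.315)–(5.000,5.997)
cell (6,4): code 0010 → (6.000,4.681)–(6.172,5.000)
cell (6,5): code 0001 → (6.172,5.000)–(6.000,5.315)
total: 10 segments, chained into 1 closed loop(s), length Σ = 8.023844

segments=10 loops=1 length=8.024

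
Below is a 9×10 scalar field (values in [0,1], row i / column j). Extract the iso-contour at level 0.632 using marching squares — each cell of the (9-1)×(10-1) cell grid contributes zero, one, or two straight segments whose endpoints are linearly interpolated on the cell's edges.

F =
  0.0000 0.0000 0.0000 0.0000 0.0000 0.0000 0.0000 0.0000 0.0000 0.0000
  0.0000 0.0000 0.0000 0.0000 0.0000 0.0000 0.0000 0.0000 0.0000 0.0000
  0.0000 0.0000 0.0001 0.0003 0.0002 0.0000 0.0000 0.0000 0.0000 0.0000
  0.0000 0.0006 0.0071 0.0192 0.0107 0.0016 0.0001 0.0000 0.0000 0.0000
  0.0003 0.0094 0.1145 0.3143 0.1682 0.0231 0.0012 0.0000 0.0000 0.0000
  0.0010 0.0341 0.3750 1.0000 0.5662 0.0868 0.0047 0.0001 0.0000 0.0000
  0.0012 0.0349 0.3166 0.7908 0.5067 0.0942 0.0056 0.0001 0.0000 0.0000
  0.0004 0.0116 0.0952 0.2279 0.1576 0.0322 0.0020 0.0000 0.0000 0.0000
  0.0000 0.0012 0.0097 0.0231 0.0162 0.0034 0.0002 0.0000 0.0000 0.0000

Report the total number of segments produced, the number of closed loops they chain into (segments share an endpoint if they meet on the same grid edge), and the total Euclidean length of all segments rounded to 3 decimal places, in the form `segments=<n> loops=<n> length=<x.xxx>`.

segments=6 loops=1 length=4.937

cell (4,2): code 0100 → (4.463,3.000)–(5.000,2.411)
cell (4,3): code 1000 → (5.000,3.848)–(4.463,3.000)
cell (5,2): code 0110 → (5.000,2.411)–(6.000,2.665)
cell (5,3): code 1001 → (6.000,3.559)–(5.000,3.848)
cell (6,2): code 0010 → (6.000,2.665)–(6.282,3.000)
cell (6,3): code 0001 → (6.282,3.000)–(6.000,3.559)
total: 6 segments, chained into 1 closed loop(s), length Σ = 4.937255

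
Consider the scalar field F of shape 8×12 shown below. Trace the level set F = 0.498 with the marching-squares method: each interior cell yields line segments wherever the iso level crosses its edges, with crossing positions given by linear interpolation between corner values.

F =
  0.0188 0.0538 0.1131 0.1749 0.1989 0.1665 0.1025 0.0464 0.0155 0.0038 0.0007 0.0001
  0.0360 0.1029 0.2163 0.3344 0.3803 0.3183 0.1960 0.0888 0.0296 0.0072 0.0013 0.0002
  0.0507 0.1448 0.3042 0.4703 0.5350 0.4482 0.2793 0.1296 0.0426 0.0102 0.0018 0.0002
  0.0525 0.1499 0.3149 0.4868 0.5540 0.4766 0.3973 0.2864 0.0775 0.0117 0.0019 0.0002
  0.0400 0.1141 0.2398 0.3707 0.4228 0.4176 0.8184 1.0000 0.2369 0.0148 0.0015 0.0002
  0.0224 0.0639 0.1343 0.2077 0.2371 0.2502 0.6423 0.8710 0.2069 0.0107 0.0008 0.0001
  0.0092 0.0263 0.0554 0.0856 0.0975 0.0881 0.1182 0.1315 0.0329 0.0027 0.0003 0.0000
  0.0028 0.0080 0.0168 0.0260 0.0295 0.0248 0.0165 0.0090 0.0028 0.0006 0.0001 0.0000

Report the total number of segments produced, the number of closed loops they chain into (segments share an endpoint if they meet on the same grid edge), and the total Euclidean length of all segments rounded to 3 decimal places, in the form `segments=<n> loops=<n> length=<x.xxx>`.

segments=14 loops=2 length=12.364

cell (1,3): code 0100 → (1.761,4.000)–(2.000,3.428)
cell (1,4): code 1000 → (2.000,4.426)–(1.761,4.000)
cell (2,3): code 0110 → (2.000,3.428)–(3.000,3.167)
cell (2,4): code 1001 → (3.000,4.724)–(2.000,4.426)
cell (3,3): code 0010 → (3.000,3.167)–(3.427,4.000)
cell (3,4): code 0001 → (3.427,4.000)–(3.000,4.724)
cell (3,5): code 0100 → (3.239,6.000)–(4.000,5.201)
cell (3,6): code 1100 → (3.297,7.000)–(3.239,6.000)
cell (3,7): code 1000 → (4.000,7.658)–(3.297,7.000)
cell (4,5): code 0110 → (4.000,5.201)–(5.000,5.632)
cell (4,7): code 1001 → (5.000,7.562)–(4.000,7.658)
cell (5,5): code 0010 → (5.000,5.632)–(5.275,6.000)
cell (5,6): code 0011 → (5.275,6.000)–(5.504,7.000)
cell (5,7): code 0001 → (5.504,7.000)–(5.000,7.562)
total: 14 segments, chained into 2 closed loop(s), length Σ = 12.364331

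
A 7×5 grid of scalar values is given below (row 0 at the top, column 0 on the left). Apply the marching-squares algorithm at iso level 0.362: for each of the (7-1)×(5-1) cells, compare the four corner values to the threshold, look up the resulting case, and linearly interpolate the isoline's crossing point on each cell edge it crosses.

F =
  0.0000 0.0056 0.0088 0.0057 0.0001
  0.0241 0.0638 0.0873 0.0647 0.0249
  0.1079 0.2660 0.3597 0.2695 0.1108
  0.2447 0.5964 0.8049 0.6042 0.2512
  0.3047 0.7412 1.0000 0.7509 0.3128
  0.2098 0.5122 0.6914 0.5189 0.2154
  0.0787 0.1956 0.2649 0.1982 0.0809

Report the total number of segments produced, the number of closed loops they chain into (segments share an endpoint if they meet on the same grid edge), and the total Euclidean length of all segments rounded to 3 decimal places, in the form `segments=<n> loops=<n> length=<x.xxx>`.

segments=12 loops=1 length=11.702

cell (2,0): code 0100 → (2.291,1.000)–(3.000,0.334)
cell (2,1): code 1100 → (2.005,2.000)–(2.291,1.000)
cell (2,2): code 1100 → (2.276,3.000)–(2.005,2.000)
cell (2,3): code 1000 → (3.000,3.686)–(2.276,3.000)
cell (3,0): code 0110 → (3.000,0.334)–(4.000,0.131)
cell (3,3): code 1001 → (4.000,3.888)–(3.000,3.686)
cell (4,0): code 0110 → (4.000,0.131)–(5.000,0.503)
cell (4,3): code 1001 → (5.000,3.517)–(4.000,3.888)
cell (5,0): code 0010 → (5.000,0.503)–(5.474,1.000)
cell (5,1): code 0011 → (5.474,1.000)–(5.772,2.000)
cell (5,2): code 0011 → (5.772,2.000)–(5.489,3.000)
cell (5,3): code 0001 → (5.489,3.000)–(5.000,3.517)
total: 12 segments, chained into 1 closed loop(s), length Σ = 11.701837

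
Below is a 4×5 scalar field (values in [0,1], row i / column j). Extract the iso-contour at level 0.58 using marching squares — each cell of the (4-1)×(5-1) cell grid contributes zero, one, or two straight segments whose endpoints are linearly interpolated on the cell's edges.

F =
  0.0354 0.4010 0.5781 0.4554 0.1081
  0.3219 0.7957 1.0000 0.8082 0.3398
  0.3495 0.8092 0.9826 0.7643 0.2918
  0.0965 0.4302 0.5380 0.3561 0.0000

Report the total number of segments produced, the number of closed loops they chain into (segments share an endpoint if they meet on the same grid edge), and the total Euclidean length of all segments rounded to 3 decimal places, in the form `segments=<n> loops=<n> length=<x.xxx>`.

segments=10 loops=1 length=9.205

cell (0,0): code 0100 → (0.454,1.000)–(1.000,0.545)
cell (0,1): code 1100 → (0.005,2.000)–(0.454,1.000)
cell (0,2): code 1100 → (0.353,3.000)–(0.005,2.000)
cell (0,3): code 1000 → (1.000,3.487)–(0.353,3.000)
cell (1,0): code 0110 → (1.000,0.545)–(2.000,0.501)
cell (1,3): code 1001 → (2.000,3.390)–(1.000,3.487)
cell (2,0): code 0010 → (2.000,0.501)–(2.605,1.000)
cell (2,1): code 0011 → (2.605,1.000)–(2.906,2.000)
cell (2,2): code 0011 → (2.906,2.000)–(2.451,3.000)
cell (2,3): code 0001 → (2.451,3.000)–(2.000,3.390)
total: 10 segments, chained into 1 closed loop(s), length Σ = 9.204848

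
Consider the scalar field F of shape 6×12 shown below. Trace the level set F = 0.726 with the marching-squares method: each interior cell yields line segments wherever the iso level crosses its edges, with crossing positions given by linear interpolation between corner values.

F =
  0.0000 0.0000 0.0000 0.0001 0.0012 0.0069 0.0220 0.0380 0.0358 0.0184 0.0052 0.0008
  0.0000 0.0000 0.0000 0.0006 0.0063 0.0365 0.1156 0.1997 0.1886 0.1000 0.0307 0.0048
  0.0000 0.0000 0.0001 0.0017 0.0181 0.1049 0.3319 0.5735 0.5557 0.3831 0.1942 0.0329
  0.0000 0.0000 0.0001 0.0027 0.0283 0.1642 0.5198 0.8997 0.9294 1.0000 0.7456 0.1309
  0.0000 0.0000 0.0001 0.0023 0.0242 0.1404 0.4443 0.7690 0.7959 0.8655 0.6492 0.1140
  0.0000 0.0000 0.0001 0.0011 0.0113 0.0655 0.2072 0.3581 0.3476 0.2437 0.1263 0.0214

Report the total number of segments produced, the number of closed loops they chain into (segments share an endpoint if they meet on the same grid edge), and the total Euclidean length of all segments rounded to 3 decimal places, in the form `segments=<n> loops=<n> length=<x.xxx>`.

segments=12 loops=1 length=8.820

cell (2,6): code 0100 → (2.468,7.000)–(3.000,6.543)
cell (2,7): code 1100 → (2.456,8.000)–(2.468,7.000)
cell (2,8): code 1100 → (2.556,9.000)–(2.456,8.000)
cell (2,9): code 1100 → (2.964,10.000)–(2.556,9.000)
cell (2,10): code 1000 → (3.000,10.032)–(2.964,10.000)
cell (3,6): code 0110 → (3.000,6.543)–(4.000,6.868)
cell (3,9): code 1011 → (4.000,9.645)–(3.203,10.000)
cell (3,10): code 0001 → (3.203,10.000)–(3.000,10.032)
cell (4,6): code 0010 → (4.000,6.868)–(4.105,7.000)
cell (4,7): code 0011 → (4.105,7.000)–(4.156,8.000)
cell (4,8): code 0011 → (4.156,8.000)–(4.224,9.000)
cell (4,9): code 0001 → (4.224,9.000)–(4.000,9.645)
total: 12 segments, chained into 1 closed loop(s), length Σ = 8.819674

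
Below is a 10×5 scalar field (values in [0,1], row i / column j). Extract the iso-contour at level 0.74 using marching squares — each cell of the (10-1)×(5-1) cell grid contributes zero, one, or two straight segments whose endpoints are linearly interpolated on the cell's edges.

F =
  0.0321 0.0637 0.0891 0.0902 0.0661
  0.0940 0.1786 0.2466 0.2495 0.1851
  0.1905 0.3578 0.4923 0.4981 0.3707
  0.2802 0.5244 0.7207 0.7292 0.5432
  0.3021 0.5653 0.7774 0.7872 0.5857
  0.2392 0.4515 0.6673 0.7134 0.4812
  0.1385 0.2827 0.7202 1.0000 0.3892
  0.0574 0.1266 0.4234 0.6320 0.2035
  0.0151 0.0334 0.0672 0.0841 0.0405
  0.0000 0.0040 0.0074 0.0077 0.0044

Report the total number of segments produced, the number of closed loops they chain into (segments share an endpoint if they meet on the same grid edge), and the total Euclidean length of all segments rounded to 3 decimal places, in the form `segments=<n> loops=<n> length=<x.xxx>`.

cell (3,1): code 0100 → (3.340,2.000)–(4.000,1.824)
cell (3,2): code 1100 → (3.186,3.000)–(3.340,2.000)
cell (3,3): code 1000 → (4.000,3.234)–(3.186,3.000)
cell (4,1): code 0010 → (4.000,1.824)–(4.340,2.000)
cell (4,2): code 0011 → (4.340,2.000)–(4.640,3.000)
cell (4,3): code 0001 → (4.640,3.000)–(4.000,3.234)
cell (5,2): code 0100 → (5.093,3.000)–(6.000,2.071)
cell (5,3): code 1000 → (6.000,3.426)–(5.093,3.000)
cell (6,2): code 0010 → (6.000,2.071)–(6.707,3.000)
cell (6,3): code 0001 → (6.707,3.000)–(6.000,3.426)
total: 10 segments, chained into 2 closed loop(s), length Σ = 8.942167

segments=10 loops=2 length=8.942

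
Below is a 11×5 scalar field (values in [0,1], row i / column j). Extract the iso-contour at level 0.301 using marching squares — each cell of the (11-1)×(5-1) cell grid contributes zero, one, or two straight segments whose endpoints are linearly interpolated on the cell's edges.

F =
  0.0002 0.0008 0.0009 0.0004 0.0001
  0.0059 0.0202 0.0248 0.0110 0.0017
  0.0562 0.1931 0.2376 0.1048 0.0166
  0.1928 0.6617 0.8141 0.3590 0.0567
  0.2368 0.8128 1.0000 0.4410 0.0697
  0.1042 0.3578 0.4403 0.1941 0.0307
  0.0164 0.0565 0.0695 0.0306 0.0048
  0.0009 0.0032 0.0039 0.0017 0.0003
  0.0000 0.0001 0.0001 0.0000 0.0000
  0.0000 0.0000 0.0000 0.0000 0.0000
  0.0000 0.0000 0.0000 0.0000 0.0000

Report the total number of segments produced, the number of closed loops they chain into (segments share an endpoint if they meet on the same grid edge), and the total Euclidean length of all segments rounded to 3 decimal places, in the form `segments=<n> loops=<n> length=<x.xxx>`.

cell (2,0): code 0100 → (2.230,1.000)–(3.000,0.231)
cell (2,1): code 1100 → (2.110,2.000)–(2.230,1.000)
cell (2,2): code 1100 → (2.772,3.000)–(2.110,2.000)
cell (2,3): code 1000 → (3.000,3.192)–(2.772,3.000)
cell (3,0): code 0110 → (3.000,0.231)–(4.000,0.111)
cell (3,3): code 1001 → (4.000,3.377)–(3.000,3.192)
cell (4,0): code 0110 → (4.000,0.111)–(5.000,0.776)
cell (4,2): code 1011 → (5.000,2.566)–(4.567,3.000)
cell (4,3): code 0001 → (4.567,3.000)–(4.000,3.377)
cell (5,0): code 0010 → (5.000,0.776)–(5.189,1.000)
cell (5,1): code 0011 → (5.189,1.000)–(5.376,2.000)
cell (5,2): code 0001 → (5.376,2.000)–(5.000,2.566)
total: 12 segments, chained into 1 closed loop(s), length Σ = 10.100929

segments=12 loops=1 length=10.101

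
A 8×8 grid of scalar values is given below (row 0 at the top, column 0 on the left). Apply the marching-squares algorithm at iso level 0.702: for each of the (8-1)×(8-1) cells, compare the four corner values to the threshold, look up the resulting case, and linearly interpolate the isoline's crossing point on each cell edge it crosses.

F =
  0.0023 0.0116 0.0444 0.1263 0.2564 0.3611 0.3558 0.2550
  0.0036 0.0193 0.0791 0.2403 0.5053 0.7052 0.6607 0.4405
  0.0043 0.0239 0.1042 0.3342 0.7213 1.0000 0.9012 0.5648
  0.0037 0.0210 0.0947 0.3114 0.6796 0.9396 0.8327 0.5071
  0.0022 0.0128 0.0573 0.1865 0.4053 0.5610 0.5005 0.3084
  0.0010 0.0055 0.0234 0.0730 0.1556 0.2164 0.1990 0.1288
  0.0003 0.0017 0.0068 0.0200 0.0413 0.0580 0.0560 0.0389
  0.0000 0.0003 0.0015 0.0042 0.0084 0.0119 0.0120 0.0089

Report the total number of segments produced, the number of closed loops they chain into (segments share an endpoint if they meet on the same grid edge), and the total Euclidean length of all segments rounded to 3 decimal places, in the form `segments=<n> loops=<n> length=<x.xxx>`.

segments=12 loops=1 length=8.221

cell (0,4): code 0100 → (0.991,5.000)–(1.000,4.984)
cell (0,5): code 1000 → (1.000,5.072)–(0.991,5.000)
cell (1,3): code 0100 → (1.911,4.000)–(2.000,3.950)
cell (1,4): code 1110 → (1.000,4.984)–(1.911,4.000)
cell (1,5): code 1101 → (1.172,6.000)–(1.000,5.072)
cell (1,6): code 1000 → (2.000,6.592)–(1.172,6.000)
cell (2,3): code 0010 → (2.000,3.950)–(2.463,4.000)
cell (2,4): code 0111 → (2.463,4.000)–(3.000,4.086)
cell (2,6): code 1001 → (3.000,6.401)–(2.000,6.592)
cell (3,4): code 0010 → (3.000,4.086)–(3.628,5.000)
cell (3,5): code 0011 → (3.628,5.000)–(3.393,6.000)
cell (3,6): code 0001 → (3.393,6.000)–(3.000,6.401)
total: 12 segments, chained into 1 closed loop(s), length Σ = 8.221354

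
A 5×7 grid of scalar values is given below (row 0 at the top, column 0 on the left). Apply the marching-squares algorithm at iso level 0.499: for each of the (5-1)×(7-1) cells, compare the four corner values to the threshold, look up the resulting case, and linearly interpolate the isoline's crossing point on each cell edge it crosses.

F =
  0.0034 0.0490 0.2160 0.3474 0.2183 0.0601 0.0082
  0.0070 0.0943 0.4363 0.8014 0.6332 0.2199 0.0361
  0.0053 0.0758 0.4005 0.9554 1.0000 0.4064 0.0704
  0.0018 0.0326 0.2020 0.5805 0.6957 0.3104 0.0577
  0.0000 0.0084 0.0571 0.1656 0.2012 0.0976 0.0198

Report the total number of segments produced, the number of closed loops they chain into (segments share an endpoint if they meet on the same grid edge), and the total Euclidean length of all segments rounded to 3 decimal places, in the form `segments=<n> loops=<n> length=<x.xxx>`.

cell (0,2): code 0100 → (0.334,3.000)–(1.000,2.172)
cell (0,3): code 1100 → (0.677,4.000)–(0.334,3.000)
cell (0,4): code 1000 → (1.000,4.325)–(0.677,4.000)
cell (1,2): code 0110 → (1.000,2.172)–(2.000,2.178)
cell (1,4): code 1001 → (2.000,4.844)–(1.000,4.325)
cell (2,2): code 0110 → (2.000,2.178)–(3.000,2.785)
cell (2,4): code 1001 → (3.000,4.511)–(2.000,4.844)
cell (3,2): code 0010 → (3.000,2.785)–(3.196,3.000)
cell (3,3): code 0011 → (3.196,3.000)–(3.398,4.000)
cell (3,4): code 0001 → (3.398,4.000)–(3.000,4.511)
total: 10 segments, chained into 1 closed loop(s), length Σ = 8.887816

segments=10 loops=1 length=8.888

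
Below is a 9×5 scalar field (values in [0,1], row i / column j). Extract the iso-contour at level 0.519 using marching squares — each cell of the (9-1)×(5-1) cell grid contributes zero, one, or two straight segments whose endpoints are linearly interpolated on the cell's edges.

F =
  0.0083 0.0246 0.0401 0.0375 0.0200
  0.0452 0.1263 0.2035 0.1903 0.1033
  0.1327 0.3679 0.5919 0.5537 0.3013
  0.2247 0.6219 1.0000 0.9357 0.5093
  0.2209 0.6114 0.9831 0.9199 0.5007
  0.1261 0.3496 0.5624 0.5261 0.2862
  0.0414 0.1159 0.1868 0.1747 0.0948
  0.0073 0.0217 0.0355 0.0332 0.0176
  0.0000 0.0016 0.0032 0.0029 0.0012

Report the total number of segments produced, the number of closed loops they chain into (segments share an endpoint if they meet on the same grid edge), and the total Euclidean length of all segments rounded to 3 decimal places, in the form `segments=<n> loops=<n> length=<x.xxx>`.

cell (1,1): code 0100 → (1.812,2.000)–(2.000,1.675)
cell (1,2): code 1100 → (1.905,3.000)–(1.812,2.000)
cell (1,3): code 1000 → (2.000,3.137)–(1.905,3.000)
cell (2,0): code 0100 → (2.595,1.000)–(3.000,0.741)
cell (2,1): code 1110 → (2.000,1.675)–(2.595,1.000)
cell (2,3): code 1001 → (3.000,3.977)–(2.000,3.137)
cell (3,0): code 0110 → (3.000,0.741)–(4.000,0.763)
cell (3,3): code 1001 → (4.000,3.956)–(3.000,3.977)
cell (4,0): code 0010 → (4.000,0.763)–(4.353,1.000)
cell (4,1): code 0111 → (4.353,1.000)–(5.000,1.796)
cell (4,3): code 1001 → (5.000,3.030)–(4.000,3.956)
cell (5,1): code 0010 → (5.000,1.796)–(5.116,2.000)
cell (5,2): code 0011 → (5.116,2.000)–(5.020,3.000)
cell (5,3): code 0001 → (5.020,3.000)–(5.000,3.030)
total: 14 segments, chained into 1 closed loop(s), length Σ = 10.322846

segments=14 loops=1 length=10.323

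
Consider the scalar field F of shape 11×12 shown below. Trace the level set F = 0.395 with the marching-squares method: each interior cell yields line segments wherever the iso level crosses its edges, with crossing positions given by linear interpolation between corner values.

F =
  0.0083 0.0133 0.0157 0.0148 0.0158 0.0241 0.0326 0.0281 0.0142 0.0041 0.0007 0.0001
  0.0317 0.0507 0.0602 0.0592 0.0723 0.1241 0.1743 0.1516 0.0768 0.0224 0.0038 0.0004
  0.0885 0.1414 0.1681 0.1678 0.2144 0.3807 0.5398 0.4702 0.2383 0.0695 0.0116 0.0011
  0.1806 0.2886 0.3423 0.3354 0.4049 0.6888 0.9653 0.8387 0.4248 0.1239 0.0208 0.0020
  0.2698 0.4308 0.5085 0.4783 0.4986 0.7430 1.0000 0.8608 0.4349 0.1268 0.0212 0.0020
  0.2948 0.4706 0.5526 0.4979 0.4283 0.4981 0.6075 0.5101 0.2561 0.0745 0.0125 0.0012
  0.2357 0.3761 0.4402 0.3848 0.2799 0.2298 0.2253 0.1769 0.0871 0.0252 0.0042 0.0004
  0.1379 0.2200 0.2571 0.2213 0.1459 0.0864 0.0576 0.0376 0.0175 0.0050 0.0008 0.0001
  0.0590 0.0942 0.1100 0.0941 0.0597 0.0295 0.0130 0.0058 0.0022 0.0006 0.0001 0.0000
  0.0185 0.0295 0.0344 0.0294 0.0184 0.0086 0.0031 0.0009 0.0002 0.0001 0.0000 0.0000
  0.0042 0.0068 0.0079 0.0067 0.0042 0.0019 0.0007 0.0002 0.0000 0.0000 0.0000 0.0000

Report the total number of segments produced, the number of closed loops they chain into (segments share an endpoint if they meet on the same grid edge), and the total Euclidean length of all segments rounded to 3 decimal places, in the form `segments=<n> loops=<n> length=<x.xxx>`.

cell (1,5): code 0100 → (1.604,6.000)–(2.000,5.090)
cell (1,6): code 1100 → (1.764,7.000)–(1.604,6.000)
cell (1,7): code 1000 → (2.000,7.324)–(1.764,7.000)
cell (2,3): code 0100 → (2.948,4.000)–(3.000,3.858)
cell (2,4): code 1100 → (2.046,5.000)–(2.948,4.000)
cell (2,5): code 1110 → (2.000,5.090)–(2.046,5.000)
cell (2,7): code 1101 → (2.840,8.000)–(2.000,7.324)
cell (2,8): code 1000 → (3.000,8.099)–(2.840,8.000)
cell (3,0): code 0100 → (3.748,1.000)–(4.000,0.778)
cell (3,1): code 1100 → (3.317,2.000)–(3.748,1.000)
cell (3,2): code 1100 → (3.417,3.000)–(3.317,2.000)
cell (3,3): code 1110 → (3.000,3.858)–(3.417,3.000)
cell (3,8): code 1001 → (4.000,8.130)–(3.000,8.099)
cell (4,0): code 0110 → (4.000,0.778)–(5.000,0.570)
cell (4,7): code 1011 → (5.000,7.453)–(4.223,8.000)
cell (4,8): code 0001 → (4.223,8.000)–(4.000,8.130)
cell (5,0): code 0010 → (5.000,0.570)–(5.800,1.000)
cell (5,1): code 0111 → (5.800,1.000)–(6.000,1.295)
cell (5,2): code 1011 → (6.000,2.816)–(5.910,3.000)
cell (5,3): code 0011 → (5.910,3.000)–(5.224,4.000)
cell (5,4): code 0011 → (5.224,4.000)–(5.384,5.000)
cell (5,5): code 0011 → (5.384,5.000)–(5.556,6.000)
cell (5,6): code 0011 → (5.556,6.000)–(5.345,7.000)
cell (5,7): code 0001 → (5.345,7.000)–(5.000,7.453)
cell (6,1): code 0010 → (6.000,1.295)–(6.247,2.000)
cell (6,2): code 0001 → (6.247,2.000)–(6.000,2.816)
total: 26 segments, chained into 1 closed loop(s), length Σ = 19.785664

segments=26 loops=1 length=19.786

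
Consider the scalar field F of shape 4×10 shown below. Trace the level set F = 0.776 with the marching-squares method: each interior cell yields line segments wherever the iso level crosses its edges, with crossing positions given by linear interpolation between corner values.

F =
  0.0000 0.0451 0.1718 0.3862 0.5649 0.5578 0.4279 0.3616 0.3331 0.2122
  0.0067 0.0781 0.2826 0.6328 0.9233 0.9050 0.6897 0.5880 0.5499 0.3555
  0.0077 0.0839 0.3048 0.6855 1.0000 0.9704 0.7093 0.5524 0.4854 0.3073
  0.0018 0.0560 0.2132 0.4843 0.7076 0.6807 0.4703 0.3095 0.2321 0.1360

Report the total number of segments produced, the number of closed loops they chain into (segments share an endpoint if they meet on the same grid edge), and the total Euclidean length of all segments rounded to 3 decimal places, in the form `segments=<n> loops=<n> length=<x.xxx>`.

cell (0,3): code 0100 → (0.589,4.000)–(1.000,3.493)
cell (0,4): code 1100 → (0.628,5.000)–(0.589,4.000)
cell (0,5): code 1000 → (1.000,5.599)–(0.628,5.000)
cell (1,3): code 0110 → (1.000,3.493)–(2.000,3.288)
cell (1,5): code 1001 → (2.000,5.745)–(1.000,5.599)
cell (2,3): code 0010 → (2.000,3.288)–(2.766,4.000)
cell (2,4): code 0011 → (2.766,4.000)–(2.671,5.000)
cell (2,5): code 0001 → (2.671,5.000)–(2.000,5.745)
total: 8 segments, chained into 1 closed loop(s), length Σ = 7.442680

segments=8 loops=1 length=7.443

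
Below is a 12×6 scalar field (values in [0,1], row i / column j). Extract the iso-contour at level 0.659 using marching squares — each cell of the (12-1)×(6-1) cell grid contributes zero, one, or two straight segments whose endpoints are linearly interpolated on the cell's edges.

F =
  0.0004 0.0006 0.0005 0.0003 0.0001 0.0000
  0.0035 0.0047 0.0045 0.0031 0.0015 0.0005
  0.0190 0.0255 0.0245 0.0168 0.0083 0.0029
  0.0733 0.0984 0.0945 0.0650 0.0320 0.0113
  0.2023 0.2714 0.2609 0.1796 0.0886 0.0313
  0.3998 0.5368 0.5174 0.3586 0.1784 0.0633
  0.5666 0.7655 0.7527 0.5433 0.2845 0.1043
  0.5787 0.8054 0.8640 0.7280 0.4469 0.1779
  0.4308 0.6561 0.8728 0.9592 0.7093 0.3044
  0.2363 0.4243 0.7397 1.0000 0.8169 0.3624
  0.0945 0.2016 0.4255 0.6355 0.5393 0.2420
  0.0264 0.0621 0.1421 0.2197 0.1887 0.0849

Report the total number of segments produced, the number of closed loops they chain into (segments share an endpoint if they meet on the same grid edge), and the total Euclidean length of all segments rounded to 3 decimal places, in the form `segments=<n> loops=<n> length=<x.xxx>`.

cell (5,0): code 0100 → (5.534,1.000)–(6.000,0.465)
cell (5,1): code 1100 → (5.602,2.000)–(5.534,1.000)
cell (5,2): code 1000 → (6.000,2.447)–(5.602,2.000)
cell (6,0): code 0110 → (6.000,0.465)–(7.000,0.354)
cell (6,2): code 1101 → (6.626,3.000)–(6.000,2.447)
cell (6,3): code 1000 → (7.000,3.245)–(6.626,3.000)
cell (7,0): code 0010 → (7.000,0.354)–(7.981,1.000)
cell (7,1): code 0111 → (7.981,1.000)–(8.000,1.013)
cell (7,3): code 1101 → (7.808,4.000)–(7.000,3.245)
cell (7,4): code 1000 → (8.000,4.124)–(7.808,4.000)
cell (8,1): code 0110 → (8.000,1.013)–(9.000,1.744)
cell (8,4): code 1001 → (9.000,4.347)–(8.000,4.124)
cell (9,1): code 0010 → (9.000,1.744)–(9.257,2.000)
cell (9,2): code 0011 → (9.257,2.000)–(9.936,3.000)
cell (9,3): code 0011 → (9.936,3.000)–(9.569,4.000)
cell (9,4): code 0001 → (9.569,4.000)–(9.000,4.347)
total: 16 segments, chained into 1 closed loop(s), length Σ = 12.697019

segments=16 loops=1 length=12.697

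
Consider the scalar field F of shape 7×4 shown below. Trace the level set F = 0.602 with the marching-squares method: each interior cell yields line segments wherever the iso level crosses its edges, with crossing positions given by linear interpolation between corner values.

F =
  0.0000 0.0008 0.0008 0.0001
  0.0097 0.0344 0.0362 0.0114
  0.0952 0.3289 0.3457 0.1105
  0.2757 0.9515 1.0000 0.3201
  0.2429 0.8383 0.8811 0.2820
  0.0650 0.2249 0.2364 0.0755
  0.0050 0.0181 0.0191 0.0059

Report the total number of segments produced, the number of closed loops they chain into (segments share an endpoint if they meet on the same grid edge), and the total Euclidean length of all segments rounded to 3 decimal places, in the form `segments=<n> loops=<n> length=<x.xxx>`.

segments=8 loops=1 length=6.813

cell (2,0): code 0100 → (2.439,1.000)–(3.000,0.483)
cell (2,1): code 1100 → (2.392,2.000)–(2.439,1.000)
cell (2,2): code 1000 → (3.000,2.585)–(2.392,2.000)
cell (3,0): code 0110 → (3.000,0.483)–(4.000,0.603)
cell (3,2): code 1001 → (4.000,2.466)–(3.000,2.585)
cell (4,0): code 0010 → (4.000,0.603)–(4.385,1.000)
cell (4,1): code 0011 → (4.385,1.000)–(4.433,2.000)
cell (4,2): code 0001 → (4.433,2.000)–(4.000,2.466)
total: 8 segments, chained into 1 closed loop(s), length Σ = 6.813088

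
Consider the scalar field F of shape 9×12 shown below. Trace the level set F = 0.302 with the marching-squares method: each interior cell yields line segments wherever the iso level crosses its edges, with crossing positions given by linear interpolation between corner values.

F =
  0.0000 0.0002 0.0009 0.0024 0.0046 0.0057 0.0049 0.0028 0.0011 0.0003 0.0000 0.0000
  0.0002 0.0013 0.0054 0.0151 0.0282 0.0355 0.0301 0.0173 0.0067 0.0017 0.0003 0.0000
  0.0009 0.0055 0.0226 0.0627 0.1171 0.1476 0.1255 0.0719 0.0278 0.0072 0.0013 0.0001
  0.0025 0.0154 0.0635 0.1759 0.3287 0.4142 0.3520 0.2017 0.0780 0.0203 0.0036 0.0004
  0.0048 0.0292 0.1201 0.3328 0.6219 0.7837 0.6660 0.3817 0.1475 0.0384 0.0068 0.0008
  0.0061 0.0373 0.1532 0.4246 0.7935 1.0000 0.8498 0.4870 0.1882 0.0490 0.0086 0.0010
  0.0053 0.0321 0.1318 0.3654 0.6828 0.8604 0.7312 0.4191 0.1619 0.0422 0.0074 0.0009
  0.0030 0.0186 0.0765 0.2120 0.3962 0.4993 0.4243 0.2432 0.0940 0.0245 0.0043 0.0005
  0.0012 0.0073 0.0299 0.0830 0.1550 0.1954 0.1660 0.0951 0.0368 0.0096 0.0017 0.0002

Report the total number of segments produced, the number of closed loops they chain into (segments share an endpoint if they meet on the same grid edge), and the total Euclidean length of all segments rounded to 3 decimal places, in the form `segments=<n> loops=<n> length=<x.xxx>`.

segments=20 loops=1 length=15.661

cell (2,3): code 0100 → (2.874,4.000)–(3.000,3.825)
cell (2,4): code 1100 → (2.579,5.000)–(2.874,4.000)
cell (2,5): code 1100 → (2.779,6.000)–(2.579,5.000)
cell (2,6): code 1000 → (3.000,6.333)–(2.779,6.000)
cell (3,2): code 0100 → (3.804,3.000)–(4.000,2.855)
cell (3,3): code 1110 → (3.000,3.825)–(3.804,3.000)
cell (3,6): code 1101 → (3.557,7.000)–(3.000,6.333)
cell (3,7): code 1000 → (4.000,7.340)–(3.557,7.000)
cell (4,2): code 0110 → (4.000,2.855)–(5.000,2.548)
cell (4,7): code 1001 → (5.000,7.619)–(4.000,7.340)
cell (5,2): code 0110 → (5.000,2.548)–(6.000,2.729)
cell (5,7): code 1001 → (6.000,7.455)–(5.000,7.619)
cell (6,2): code 0010 → (6.000,2.729)–(6.413,3.000)
cell (6,3): code 0111 → (6.413,3.000)–(7.000,3.489)
cell (6,6): code 1011 → (7.000,6.675)–(6.666,7.000)
cell (6,7): code 0001 → (6.666,7.000)–(6.000,7.455)
cell (7,3): code 0010 → (7.000,3.489)–(7.391,4.000)
cell (7,4): code 0011 → (7.391,4.000)–(7.649,5.000)
cell (7,5): code 0011 → (7.649,5.000)–(7.473,6.000)
cell (7,6): code 0001 → (7.473,6.000)–(7.000,6.675)
total: 20 segments, chained into 1 closed loop(s), length Σ = 15.661443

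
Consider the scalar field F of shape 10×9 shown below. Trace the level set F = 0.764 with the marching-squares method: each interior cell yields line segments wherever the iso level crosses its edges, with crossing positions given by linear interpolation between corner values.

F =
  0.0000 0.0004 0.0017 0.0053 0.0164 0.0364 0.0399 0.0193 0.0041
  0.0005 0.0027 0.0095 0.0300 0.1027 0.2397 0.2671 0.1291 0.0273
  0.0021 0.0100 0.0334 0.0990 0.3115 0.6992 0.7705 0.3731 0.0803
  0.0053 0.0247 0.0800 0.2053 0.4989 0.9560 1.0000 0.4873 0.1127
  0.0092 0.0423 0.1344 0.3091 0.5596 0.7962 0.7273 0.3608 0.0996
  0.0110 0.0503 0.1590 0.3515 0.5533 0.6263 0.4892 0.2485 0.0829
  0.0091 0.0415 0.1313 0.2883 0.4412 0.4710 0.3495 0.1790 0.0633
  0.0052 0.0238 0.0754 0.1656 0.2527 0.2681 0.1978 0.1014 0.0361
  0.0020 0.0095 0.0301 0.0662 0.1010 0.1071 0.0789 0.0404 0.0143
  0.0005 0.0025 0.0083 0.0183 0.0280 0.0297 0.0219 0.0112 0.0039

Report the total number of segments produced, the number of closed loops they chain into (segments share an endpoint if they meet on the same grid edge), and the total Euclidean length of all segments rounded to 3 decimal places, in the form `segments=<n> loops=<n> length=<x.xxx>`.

segments=10 loops=1 length=6.315

cell (1,5): code 0100 → (1.987,6.000)–(2.000,5.909)
cell (1,6): code 1000 → (2.000,6.016)–(1.987,6.000)
cell (2,4): code 0100 → (2.252,5.000)–(3.000,4.580)
cell (2,5): code 1110 → (2.000,5.909)–(2.252,5.000)
cell (2,6): code 1001 → (3.000,6.460)–(2.000,6.016)
cell (3,4): code 0110 → (3.000,4.580)–(4.000,4.864)
cell (3,5): code 1011 → (4.000,5.467)–(3.865,6.000)
cell (3,6): code 0001 → (3.865,6.000)–(3.000,6.460)
cell (4,4): code 0010 → (4.000,4.864)–(4.190,5.000)
cell (4,5): code 0001 → (4.190,5.000)–(4.000,5.467)
total: 10 segments, chained into 1 closed loop(s), length Σ = 6.314605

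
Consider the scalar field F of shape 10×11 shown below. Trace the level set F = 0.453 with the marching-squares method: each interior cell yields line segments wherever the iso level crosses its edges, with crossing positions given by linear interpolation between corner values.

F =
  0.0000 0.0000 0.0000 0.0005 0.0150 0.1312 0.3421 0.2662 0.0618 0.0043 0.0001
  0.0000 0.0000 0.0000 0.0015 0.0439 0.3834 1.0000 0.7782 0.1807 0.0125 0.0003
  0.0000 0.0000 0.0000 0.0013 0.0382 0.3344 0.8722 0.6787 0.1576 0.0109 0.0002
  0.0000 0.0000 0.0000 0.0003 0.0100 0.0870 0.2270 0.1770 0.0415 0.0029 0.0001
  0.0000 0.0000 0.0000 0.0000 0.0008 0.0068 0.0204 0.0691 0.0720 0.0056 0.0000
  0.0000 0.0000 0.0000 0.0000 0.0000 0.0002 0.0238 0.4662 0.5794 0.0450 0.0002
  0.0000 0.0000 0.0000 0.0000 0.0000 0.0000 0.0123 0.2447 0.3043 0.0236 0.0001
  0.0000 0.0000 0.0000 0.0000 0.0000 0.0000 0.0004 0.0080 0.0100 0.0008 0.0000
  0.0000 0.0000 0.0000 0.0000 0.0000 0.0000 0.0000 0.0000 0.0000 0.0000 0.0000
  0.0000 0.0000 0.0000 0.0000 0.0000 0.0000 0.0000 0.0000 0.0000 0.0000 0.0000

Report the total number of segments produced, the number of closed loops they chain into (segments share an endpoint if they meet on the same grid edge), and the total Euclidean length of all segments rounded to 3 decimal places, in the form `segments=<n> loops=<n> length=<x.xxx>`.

segments=14 loops=2 length=10.814

cell (0,5): code 0100 → (0.169,6.000)–(1.000,5.113)
cell (0,6): code 1100 → (0.365,7.000)–(0.169,6.000)
cell (0,7): code 1000 → (1.000,7.544)–(0.365,7.000)
cell (1,5): code 0110 → (1.000,5.113)–(2.000,5.221)
cell (1,7): code 1001 → (2.000,7.433)–(1.000,7.544)
cell (2,5): code 0010 → (2.000,5.221)–(2.650,6.000)
cell (2,6): code 0011 → (2.650,6.000)–(2.450,7.000)
cell (2,7): code 0001 → (2.450,7.000)–(2.000,7.433)
cell (4,6): code 0100 → (4.967,7.000)–(5.000,6.970)
cell (4,7): code 1100 → (4.751,8.000)–(4.967,7.000)
cell (4,8): code 1000 → (5.000,8.237)–(4.751,8.000)
cell (5,6): code 0010 → (5.000,6.970)–(5.060,7.000)
cell (5,7): code 0011 → (5.060,7.000)–(5.459,8.000)
cell (5,8): code 0001 → (5.459,8.000)–(5.000,8.237)
total: 14 segments, chained into 2 closed loop(s), length Σ = 10.813939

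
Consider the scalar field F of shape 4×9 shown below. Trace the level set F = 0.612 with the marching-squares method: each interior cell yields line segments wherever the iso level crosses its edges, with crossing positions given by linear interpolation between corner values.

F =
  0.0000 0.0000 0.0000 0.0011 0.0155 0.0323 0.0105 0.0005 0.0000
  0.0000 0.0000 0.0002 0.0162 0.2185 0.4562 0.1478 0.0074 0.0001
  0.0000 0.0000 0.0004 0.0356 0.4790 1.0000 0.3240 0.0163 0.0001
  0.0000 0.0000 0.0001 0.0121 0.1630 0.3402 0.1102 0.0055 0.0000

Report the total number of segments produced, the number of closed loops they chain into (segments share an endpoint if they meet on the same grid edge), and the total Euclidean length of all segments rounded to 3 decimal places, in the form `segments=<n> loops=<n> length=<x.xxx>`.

cell (1,4): code 0100 → (1.287,5.000)–(2.000,4.255)
cell (1,5): code 1000 → (2.000,5.574)–(1.287,5.000)
cell (2,4): code 0010 → (2.000,4.255)–(2.588,5.000)
cell (2,5): code 0001 → (2.588,5.000)–(2.000,5.574)
total: 4 segments, chained into 1 closed loop(s), length Σ = 3.717696

segments=4 loops=1 length=3.718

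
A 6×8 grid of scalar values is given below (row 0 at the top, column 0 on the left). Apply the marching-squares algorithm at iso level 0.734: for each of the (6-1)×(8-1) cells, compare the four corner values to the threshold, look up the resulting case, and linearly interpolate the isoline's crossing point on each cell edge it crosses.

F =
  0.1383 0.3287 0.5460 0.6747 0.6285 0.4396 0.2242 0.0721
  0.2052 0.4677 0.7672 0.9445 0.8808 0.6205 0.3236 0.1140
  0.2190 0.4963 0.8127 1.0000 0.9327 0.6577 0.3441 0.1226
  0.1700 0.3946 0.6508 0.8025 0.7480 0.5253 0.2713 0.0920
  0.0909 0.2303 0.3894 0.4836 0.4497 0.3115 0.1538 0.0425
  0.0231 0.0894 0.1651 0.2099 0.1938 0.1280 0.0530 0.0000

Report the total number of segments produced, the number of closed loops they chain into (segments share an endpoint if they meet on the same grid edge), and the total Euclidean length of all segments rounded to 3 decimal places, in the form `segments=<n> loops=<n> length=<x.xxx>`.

cell (0,1): code 0100 → (0.850,2.000)–(1.000,1.889)
cell (0,2): code 1100 → (0.220,3.000)–(0.850,2.000)
cell (0,3): code 1100 → (0.418,4.000)–(0.220,3.000)
cell (0,4): code 1000 → (1.000,4.564)–(0.418,4.000)
cell (1,1): code 0110 → (1.000,1.889)–(2.000,1.751)
cell (1,4): code 1001 → (2.000,4.723)–(1.000,4.564)
cell (2,1): code 0010 → (2.000,1.751)–(2.486,2.000)
cell (2,2): code 0111 → (2.486,2.000)–(3.000,2.548)
cell (2,4): code 1001 → (3.000,4.063)–(2.000,4.723)
cell (3,2): code 0010 → (3.000,2.548)–(3.215,3.000)
cell (3,3): code 0011 → (3.215,3.000)–(3.047,4.000)
cell (3,4): code 0001 → (3.047,4.000)–(3.000,4.063)
total: 12 segments, chained into 1 closed loop(s), length Σ = 9.308412

segments=12 loops=1 length=9.308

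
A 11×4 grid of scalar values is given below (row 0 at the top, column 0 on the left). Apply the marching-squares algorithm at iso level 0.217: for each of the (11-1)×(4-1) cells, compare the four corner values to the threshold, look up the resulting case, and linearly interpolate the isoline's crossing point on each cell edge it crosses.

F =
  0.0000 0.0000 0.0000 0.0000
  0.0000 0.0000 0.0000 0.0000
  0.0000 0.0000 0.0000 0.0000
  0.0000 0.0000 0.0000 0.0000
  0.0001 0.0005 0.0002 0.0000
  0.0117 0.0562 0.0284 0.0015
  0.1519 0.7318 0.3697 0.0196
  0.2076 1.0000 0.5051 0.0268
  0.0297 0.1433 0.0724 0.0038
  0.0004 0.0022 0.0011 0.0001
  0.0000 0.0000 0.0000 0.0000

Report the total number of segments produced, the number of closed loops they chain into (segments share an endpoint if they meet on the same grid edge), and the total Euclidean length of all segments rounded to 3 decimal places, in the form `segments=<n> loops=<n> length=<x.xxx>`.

cell (5,0): code 0100 → (5.238,1.000)–(6.000,0.112)
cell (5,1): code 1100 → (5.553,2.000)–(5.238,1.000)
cell (5,2): code 1000 → (6.000,2.436)–(5.553,2.000)
cell (6,0): code 0110 → (6.000,0.112)–(7.000,0.012)
cell (6,2): code 1001 → (7.000,2.602)–(6.000,2.436)
cell (7,0): code 0010 → (7.000,0.012)–(7.914,1.000)
cell (7,1): code 0011 → (7.914,1.000)–(7.666,2.000)
cell (7,2): code 0001 → (7.666,2.000)–(7.000,2.602)
total: 8 segments, chained into 1 closed loop(s), length Σ = 8.135995

segments=8 loops=1 length=8.136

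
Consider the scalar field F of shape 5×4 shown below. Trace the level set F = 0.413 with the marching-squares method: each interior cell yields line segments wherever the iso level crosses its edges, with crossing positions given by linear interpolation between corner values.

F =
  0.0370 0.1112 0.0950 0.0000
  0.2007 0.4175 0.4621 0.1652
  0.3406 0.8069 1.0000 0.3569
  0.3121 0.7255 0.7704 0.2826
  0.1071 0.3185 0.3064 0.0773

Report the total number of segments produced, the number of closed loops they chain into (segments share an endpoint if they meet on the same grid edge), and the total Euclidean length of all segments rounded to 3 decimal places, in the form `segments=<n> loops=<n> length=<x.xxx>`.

cell (0,0): code 0100 → (0.985,1.000)–(1.000,0.979)
cell (0,1): code 1100 → (0.866,2.000)–(0.985,1.000)
cell (0,2): code 1000 → (1.000,2.165)–(0.866,2.000)
cell (1,0): code 0110 → (1.000,0.979)–(2.000,0.155)
cell (1,2): code 1001 → (2.000,2.913)–(1.000,2.165)
cell (2,0): code 0110 → (2.000,0.155)–(3.000,0.244)
cell (2,2): code 1001 → (3.000,2.733)–(2.000,2.913)
cell (3,0): code 0010 → (3.000,0.244)–(3.768,1.000)
cell (3,1): code 0011 → (3.768,1.000)–(3.770,2.000)
cell (3,2): code 0001 → (3.770,2.000)–(3.000,2.733)
total: 10 segments, chained into 1 closed loop(s), length Σ = 8.949935

segments=10 loops=1 length=8.950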